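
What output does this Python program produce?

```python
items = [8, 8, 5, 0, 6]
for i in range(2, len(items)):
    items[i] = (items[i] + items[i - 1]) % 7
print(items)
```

i=2: items[2] = (5+8)%7 = 6 → [8, 8, 6, 0, 6]
i=3: items[3] = (0+6)%7 = 6 → [8, 8, 6, 6, 6]
i=4: items[4] = (6+6)%7 = 5 → [8, 8, 6, 6, 5]

[8, 8, 6, 6, 5]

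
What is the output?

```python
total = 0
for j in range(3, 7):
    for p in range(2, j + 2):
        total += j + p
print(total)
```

j=3,p=2: total = 0+5 = 5
j=3,p=3: total = 5+6 = 11
j=3,p=4: total = 11+7 = 18
j=4,p=2: total = 18+6 = 24
j=4,p=3: total = 24+7 = 31
j=4,p=4: total = 31+8 = 39
j=4,p=5: total = 39+9 = 48
j=5,p=2: total = 48+7 = 55
j=5,p=3: total = 55+8 = 63
j=5,p=4: total = 63+9 = 72
j=5,p=5: total = 72+10 = 82
j=5,p=6: total = 82+11 = 93
j=6,p=2: total = 93+8 = 101
j=6,p=3: total = 101+9 = 110
j=6,p=4: total = 110+10 = 120
j=6,p=5: total = 120+11 = 131
j=6,p=6: total = 131+12 = 143
j=6,p=7: total = 143+13 = 156

156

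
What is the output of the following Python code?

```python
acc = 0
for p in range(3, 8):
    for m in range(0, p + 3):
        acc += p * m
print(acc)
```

p=3,m=0: acc = 0+0 = 0
p=3,m=1: acc = 0+3 = 3
p=3,m=2: acc = 3+6 = 9
p=3,m=3: acc = 9+9 = 18
p=3,m=4: acc = 18+12 = 30
p=3,m=5: acc = 30+15 = 45
p=4,m=0: acc = 45+0 = 45
p=4,m=1: acc = 45+4 = 49
p=4,m=2: acc = 49+8 = 57
p=4,m=3: acc = 57+12 = 69
p=4,m=4: acc = 69+16 = 85
p=4,m=5: acc = 85+20 = 105
p=4,m=6: acc = 105+24 = 129
p=5,m=0: acc = 129+0 = 129
p=5,m=1: acc = 129+5 = 134
p=5,m=2: acc = 134+10 = 144
p=5,m=3: acc = 144+15 = 159
p=5,m=4: acc = 159+20 = 179
p=5,m=5: acc = 179+25 = 204
p=5,m=6: acc = 204+30 = 234
p=5,m=7: acc = 234+35 = 269
p=6,m=0: acc = 269+0 = 269
p=6,m=1: acc = 269+6 = 275
p=6,m=2: acc = 275+12 = 287
p=6,m=3: acc = 287+18 = 305
p=6,m=4: acc = 305+24 = 329
p=6,m=5: acc = 329+30 = 359
p=6,m=6: acc = 359+36 = 395
p=6,m=7: acc = 395+42 = 437
p=6,m=8: acc = 437+48 = 485
p=7,m=0: acc = 485+0 = 485
p=7,m=1: acc = 485+7 = 492
p=7,m=2: acc = 492+14 = 506
p=7,m=3: acc = 506+21 = 527
p=7,m=4: acc = 527+28 = 555
p=7,m=5: acc = 555+35 = 590
p=7,m=6: acc = 590+42 = 632
p=7,m=7: acc = 632+49 = 681
p=7,m=8: acc = 681+56 = 737
p=7,m=9: acc = 737+63 = 800

800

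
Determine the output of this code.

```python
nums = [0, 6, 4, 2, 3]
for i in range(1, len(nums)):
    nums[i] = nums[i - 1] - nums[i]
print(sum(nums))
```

-43

i=1: nums[1] = 0-6 = -6 → [0, -6, 4, 2, 3]
i=2: nums[2] = (-6)-4 = -10 → [0, -6, -10, 2, 3]
i=3: nums[3] = (-10)-2 = -12 → [0, -6, -10, -12, 3]
i=4: nums[4] = (-12)-3 = -15 → [0, -6, -10, -12, -15]
sum = -43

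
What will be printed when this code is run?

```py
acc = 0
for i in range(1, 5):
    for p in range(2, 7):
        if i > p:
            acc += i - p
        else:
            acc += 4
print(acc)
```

i=1,p=2: not 1>2, acc = 0+4 = 4
i=1,p=3: not 1>3, acc = 4+4 = 8
i=1,p=4: not 1>4, acc = 8+4 = 12
i=1,p=5: not 1>5, acc = 12+4 = 16
i=1,p=6: not 1>6, acc = 16+4 = 20
i=2,p=2: not 2>2, acc = 20+4 = 24
i=2,p=3: not 2>3, acc = 24+4 = 28
i=2,p=4: not 2>4, acc = 28+4 = 32
i=2,p=5: not 2>5, acc = 32+4 = 36
i=2,p=6: not 2>6, acc = 36+4 = 40
i=3,p=2: 3>2, acc = 40+1 = 41
i=3,p=3: not 3>3, acc = 41+4 = 45
i=3,p=4: not 3>4, acc = 45+4 = 49
i=3,p=5: not 3>5, acc = 49+4 = 53
i=3,p=6: not 3>6, acc = 53+4 = 57
i=4,p=2: 4>2, acc = 57+2 = 59
i=4,p=3: 4>3, acc = 59+1 = 60
i=4,p=4: not 4>4, acc = 60+4 = 64
i=4,p=5: not 4>5, acc = 64+4 = 68
i=4,p=6: not 4>6, acc = 68+4 = 72

72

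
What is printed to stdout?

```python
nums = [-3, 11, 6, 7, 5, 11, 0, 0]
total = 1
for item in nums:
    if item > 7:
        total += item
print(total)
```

23

item=-3: not >7
item=11: >7, total = 1+11 = 12
item=6: not >7
item=7: not >7
item=5: not >7
item=11: >7, total = 12+11 = 23
item=0: not >7
item=0: not >7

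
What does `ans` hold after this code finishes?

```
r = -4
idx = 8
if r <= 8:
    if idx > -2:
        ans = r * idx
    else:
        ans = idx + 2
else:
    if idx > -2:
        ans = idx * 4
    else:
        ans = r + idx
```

-32

r=-4, idx=8
r <= 8 is True; idx > -2 is True
→ ans = r * idx = -32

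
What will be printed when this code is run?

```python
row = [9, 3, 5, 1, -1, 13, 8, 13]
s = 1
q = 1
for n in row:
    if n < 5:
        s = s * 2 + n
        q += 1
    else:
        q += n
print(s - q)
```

-31

n=9: not <5; q=10
n=3: <5, s = 1*2+3 = 5; q=11
n=5: not <5; q=16
n=1: <5, s = 5*2+1 = 11; q=17
n=-1: <5, s = 11*2+(-1) = 21; q=18
n=13: not <5; q=31
n=8: not <5; q=39
n=13: not <5; q=52
s-q = 21-52 = -31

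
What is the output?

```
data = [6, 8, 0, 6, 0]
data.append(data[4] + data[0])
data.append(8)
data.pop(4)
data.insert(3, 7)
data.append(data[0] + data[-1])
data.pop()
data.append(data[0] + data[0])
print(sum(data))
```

53

append data[4]+data[0] = 0+6 = 6 → [6, 8, 0, 6, 0, 6]
append 8 → [6, 8, 0, 6, 0, 6, 8]
pop(4) removes 0 → [6, 8, 0, 6, 6, 8]
insert 7 at 3 → [6, 8, 0, 7, 6, 6, 8]
append data[0]+data[-1] = 6+8 = 14 → [6, 8, 0, 7, 6, 6, 8, 14]
pop() removes 14 → [6, 8, 0, 7, 6, 6, 8]
append data[0]+data[0] = 6+6 = 12 → [6, 8, 0, 7, 6, 6, 8, 12]
sum = 53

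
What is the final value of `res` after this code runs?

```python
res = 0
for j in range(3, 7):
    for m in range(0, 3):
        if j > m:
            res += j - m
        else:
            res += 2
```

42

j=3,m=0: 3>0, res = 0+3 = 3
j=3,m=1: 3>1, res = 3+2 = 5
j=3,m=2: 3>2, res = 5+1 = 6
j=4,m=0: 4>0, res = 6+4 = 10
j=4,m=1: 4>1, res = 10+3 = 13
j=4,m=2: 4>2, res = 13+2 = 15
j=5,m=0: 5>0, res = 15+5 = 20
j=5,m=1: 5>1, res = 20+4 = 24
j=5,m=2: 5>2, res = 24+3 = 27
j=6,m=0: 6>0, res = 27+6 = 33
j=6,m=1: 6>1, res = 33+5 = 38
j=6,m=2: 6>2, res = 38+4 = 42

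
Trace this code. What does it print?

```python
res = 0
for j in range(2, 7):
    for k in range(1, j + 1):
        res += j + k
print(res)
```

j=2,k=1: res = 0+3 = 3
j=2,k=2: res = 3+4 = 7
j=3,k=1: res = 7+4 = 11
j=3,k=2: res = 11+5 = 16
j=3,k=3: res = 16+6 = 22
j=4,k=1: res = 22+5 = 27
j=4,k=2: res = 27+6 = 33
j=4,k=3: res = 33+7 = 40
j=4,k=4: res = 40+8 = 48
j=5,k=1: res = 48+6 = 54
j=5,k=2: res = 54+7 = 61
j=5,k=3: res = 61+8 = 69
j=5,k=4: res = 69+9 = 78
j=5,k=5: res = 78+10 = 88
j=6,k=1: res = 88+7 = 95
j=6,k=2: res = 95+8 = 103
j=6,k=3: res = 103+9 = 112
j=6,k=4: res = 112+10 = 122
j=6,k=5: res = 122+11 = 133
j=6,k=6: res = 133+12 = 145

145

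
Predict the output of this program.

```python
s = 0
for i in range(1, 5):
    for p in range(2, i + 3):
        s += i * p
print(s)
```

145

i=1,p=2: s = 0+2 = 2
i=1,p=3: s = 2+3 = 5
i=2,p=2: s = 5+4 = 9
i=2,p=3: s = 9+6 = 15
i=2,p=4: s = 15+8 = 23
i=3,p=2: s = 23+6 = 29
i=3,p=3: s = 29+9 = 38
i=3,p=4: s = 38+12 = 50
i=3,p=5: s = 50+15 = 65
i=4,p=2: s = 65+8 = 73
i=4,p=3: s = 73+12 = 85
i=4,p=4: s = 85+16 = 101
i=4,p=5: s = 101+20 = 121
i=4,p=6: s = 121+24 = 145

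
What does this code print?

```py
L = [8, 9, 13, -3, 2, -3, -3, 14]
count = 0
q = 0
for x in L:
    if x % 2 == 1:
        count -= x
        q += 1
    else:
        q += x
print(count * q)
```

-377

x=8: not odd; q=8
x=9: odd, count = 0-9 = -9; q=9
x=13: odd, count = (-9)-13 = -22; q=10
x=-3: odd, count = (-22)-(-3) = -19; q=11
x=2: not odd; q=13
x=-3: odd, count = (-19)-(-3) = -16; q=14
x=-3: odd, count = (-16)-(-3) = -13; q=15
x=14: not odd; q=29
count*q = (-13)*29 = -377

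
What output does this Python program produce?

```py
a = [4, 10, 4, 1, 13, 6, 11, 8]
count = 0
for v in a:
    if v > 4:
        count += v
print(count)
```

v=4: not >4
v=10: >4, count = 0+10 = 10
v=4: not >4
v=1: not >4
v=13: >4, count = 10+13 = 23
v=6: >4, count = 23+6 = 29
v=11: >4, count = 29+11 = 40
v=8: >4, count = 40+8 = 48

48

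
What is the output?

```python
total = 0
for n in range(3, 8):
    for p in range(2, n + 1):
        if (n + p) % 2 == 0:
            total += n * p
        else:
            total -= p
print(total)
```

n=3,p=2: odd sum, total = 0-2 = -2
n=3,p=3: even sum, total = (-2)+9 = 7
n=4,p=2: even sum, total = 7+8 = 15
n=4,p=3: odd sum, total = 15-3 = 12
n=4,p=4: even sum, total = 12+16 = 28
n=5,p=2: odd sum, total = 28-2 = 26
n=5,p=3: even sum, total = 26+15 = 41
n=5,p=4: odd sum, total = 41-4 = 37
n=5,p=5: even sum, total = 37+25 = 62
n=6,p=2: even sum, total = 62+12 = 74
n=6,p=3: odd sum, total = 74-3 = 71
n=6,p=4: even sum, total = 71+24 = 95
n=6,p=5: odd sum, total = 95-5 = 90
n=6,p=6: even sum, total = 90+36 = 126
n=7,p=2: odd sum, total = 126-2 = 124
n=7,p=3: even sum, total = 124+21 = 145
n=7,p=4: odd sum, total = 145-4 = 141
n=7,p=5: even sum, total = 141+35 = 176
n=7,p=6: odd sum, total = 176-6 = 170
n=7,p=7: even sum, total = 170+49 = 219

219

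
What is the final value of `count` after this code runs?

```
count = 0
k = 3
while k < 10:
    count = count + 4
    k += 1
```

28

k=3: count = 0+4 = 4
k=4: count = 4+4 = 8
k=5: count = 8+4 = 12
k=6: count = 12+4 = 16
k=7: count = 16+4 = 20
k=8: count = 20+4 = 24
k=9: count = 24+4 = 28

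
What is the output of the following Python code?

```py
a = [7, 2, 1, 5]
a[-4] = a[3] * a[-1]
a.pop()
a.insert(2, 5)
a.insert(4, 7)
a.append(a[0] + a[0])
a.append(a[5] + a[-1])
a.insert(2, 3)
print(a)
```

a[-4] = a[3]*a[-1] = 5*5 = 25 → [25, 2, 1, 5]
pop() removes 5 → [25, 2, 1]
insert 5 at 2 → [25, 2, 5, 1]
insert 7 at 4 → [25, 2, 5, 1, 7]
append a[0]+a[0] = 25+25 = 50 → [25, 2, 5, 1, 7, 50]
append a[5]+a[-1] = 50+50 = 100 → [25, 2, 5, 1, 7, 50, 100]
insert 3 at 2 → [25, 2, 3, 5, 1, 7, 50, 100]

[25, 2, 3, 5, 1, 7, 50, 100]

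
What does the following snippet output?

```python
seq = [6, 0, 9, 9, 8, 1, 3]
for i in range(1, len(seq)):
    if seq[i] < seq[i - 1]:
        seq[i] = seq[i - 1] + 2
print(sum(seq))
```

71

i=1: 0<6, seq[1] = 6+2 = 8 → [6, 8, 9, 9, 8, 1, 3]
i=2: 9>=8, unchanged → [6, 8, 9, 9, 8, 1, 3]
i=3: 9>=9, unchanged → [6, 8, 9, 9, 8, 1, 3]
i=4: 8<9, seq[4] = 9+2 = 11 → [6, 8, 9, 9, 11, 1, 3]
i=5: 1<11, seq[5] = 11+2 = 13 → [6, 8, 9, 9, 11, 13, 3]
i=6: 3<13, seq[6] = 13+2 = 15 → [6, 8, 9, 9, 11, 13, 15]
sum = 71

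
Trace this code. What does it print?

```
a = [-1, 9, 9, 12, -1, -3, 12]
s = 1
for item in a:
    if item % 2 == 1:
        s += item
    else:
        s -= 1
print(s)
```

item=-1: odd, s = 1+(-1) = 0
item=9: odd, s = 0+9 = 9
item=9: odd, s = 9+9 = 18
item=12: not odd, s = 18-1 = 17
item=-1: odd, s = 17+(-1) = 16
item=-3: odd, s = 16+(-3) = 13
item=12: not odd, s = 13-1 = 12

12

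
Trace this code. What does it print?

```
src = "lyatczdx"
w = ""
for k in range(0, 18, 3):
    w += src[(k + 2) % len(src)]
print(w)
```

azltdy

k=0: add src[2]='a' → 'a'
k=3: add src[5]='z' → 'az'
k=6: add src[0]='l' → 'azl'
k=9: add src[3]='t' → 'azlt'
k=12: add src[6]='d' → 'azltd'
k=15: add src[1]='y' → 'azltdy'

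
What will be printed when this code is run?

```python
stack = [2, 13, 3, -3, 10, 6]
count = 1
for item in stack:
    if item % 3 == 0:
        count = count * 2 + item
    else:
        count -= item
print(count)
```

item=2: not %3==0, count = 1-2 = -1
item=13: not %3==0, count = (-1)-13 = -14
item=3: %3==0, count = (-14)*2+3 = -25
item=-3: %3==0, count = (-25)*2+(-3) = -53
item=10: not %3==0, count = (-53)-10 = -63
item=6: %3==0, count = (-63)*2+6 = -120

-120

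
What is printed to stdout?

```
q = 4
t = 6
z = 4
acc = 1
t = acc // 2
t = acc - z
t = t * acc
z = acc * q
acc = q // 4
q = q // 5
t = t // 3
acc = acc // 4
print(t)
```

-1

t = 1//2 = 0
t = 1-4 = -3
t = (-3)*1 = -3
z = 1*4 = 4
acc = 4//4 = 1
q = 4//5 = 0
t = (-3)//3 = -1
acc = 1//4 = 0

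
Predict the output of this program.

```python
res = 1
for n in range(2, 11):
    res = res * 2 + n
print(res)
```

2036

n=2: res = 1*2+2 = 4
n=3: res = 4*2+3 = 11
n=4: res = 11*2+4 = 26
n=5: res = 26*2+5 = 57
n=6: res = 57*2+6 = 120
n=7: res = 120*2+7 = 247
n=8: res = 247*2+8 = 502
n=9: res = 502*2+9 = 1013
n=10: res = 1013*2+10 = 2036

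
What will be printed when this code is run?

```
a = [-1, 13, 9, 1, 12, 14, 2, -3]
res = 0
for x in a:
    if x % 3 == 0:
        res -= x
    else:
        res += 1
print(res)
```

x=-1: not %3==0, res = 0+1 = 1
x=13: not %3==0, res = 1+1 = 2
x=9: %3==0, res = 2-9 = -7
x=1: not %3==0, res = (-7)+1 = -6
x=12: %3==0, res = (-6)-12 = -18
x=14: not %3==0, res = (-18)+1 = -17
x=2: not %3==0, res = (-17)+1 = -16
x=-3: %3==0, res = (-16)-(-3) = -13

-13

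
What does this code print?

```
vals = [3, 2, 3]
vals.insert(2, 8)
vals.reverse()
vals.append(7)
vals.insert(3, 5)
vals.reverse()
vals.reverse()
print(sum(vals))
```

28

insert 8 at 2 → [3, 2, 8, 3]
reverse → [3, 8, 2, 3]
append 7 → [3, 8, 2, 3, 7]
insert 5 at 3 → [3, 8, 2, 5, 3, 7]
reverse → [7, 3, 5, 2, 8, 3]
reverse → [3, 8, 2, 5, 3, 7]
sum = 28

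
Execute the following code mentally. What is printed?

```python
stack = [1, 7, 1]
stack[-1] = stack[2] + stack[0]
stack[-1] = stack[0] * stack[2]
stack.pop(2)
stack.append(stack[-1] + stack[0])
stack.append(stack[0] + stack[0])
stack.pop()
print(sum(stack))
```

stack[-1] = stack[2]+stack[0] = 1+1 = 2 → [1, 7, 2]
stack[-1] = stack[0]*stack[2] = 1*2 = 2 → [1, 7, 2]
pop(2) removes 2 → [1, 7]
append stack[-1]+stack[0] = 7+1 = 8 → [1, 7, 8]
append stack[0]+stack[0] = 1+1 = 2 → [1, 7, 8, 2]
pop() removes 2 → [1, 7, 8]
sum = 16

16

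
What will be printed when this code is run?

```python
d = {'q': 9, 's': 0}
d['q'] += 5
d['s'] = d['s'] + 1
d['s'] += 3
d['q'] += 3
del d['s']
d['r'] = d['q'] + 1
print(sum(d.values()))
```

d['q'] = 9+5 = 14 → {'q': 14, 's': 0}
d['s'] = d['s']+1 = 1 → {'q': 14, 's': 1}
d['s'] = 1+3 = 4 → {'q': 14, 's': 4}
d['q'] = 14+3 = 17 → {'q': 17, 's': 4}
del 's' → {'q': 17}
d['r'] = d['q']+1 = 18 → {'q': 17, 'r': 18}
sum of values = 35

35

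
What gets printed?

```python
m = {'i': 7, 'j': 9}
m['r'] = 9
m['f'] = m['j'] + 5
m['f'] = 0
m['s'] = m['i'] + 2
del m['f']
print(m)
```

m['r'] = 9 → {'i': 7, 'j': 9, 'r': 9}
m['f'] = m['j']+5 = 14 → {'i': 7, 'j': 9, 'r': 9, 'f': 14}
m['f'] = 0 → {'i': 7, 'j': 9, 'r': 9, 'f': 0}
m['s'] = m['i']+2 = 9 → {'i': 7, 'j': 9, 'r': 9, 'f': 0, 's': 9}
del 'f' → {'i': 7, 'j': 9, 'r': 9, 's': 9}

{'i': 7, 'j': 9, 'r': 9, 's': 9}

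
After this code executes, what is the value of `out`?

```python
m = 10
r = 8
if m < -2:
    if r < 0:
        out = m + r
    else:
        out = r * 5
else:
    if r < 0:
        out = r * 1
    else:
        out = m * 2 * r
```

m=10, r=8
m < -2 is False; r < 0 is False
→ out = m * 2 * r = 160

160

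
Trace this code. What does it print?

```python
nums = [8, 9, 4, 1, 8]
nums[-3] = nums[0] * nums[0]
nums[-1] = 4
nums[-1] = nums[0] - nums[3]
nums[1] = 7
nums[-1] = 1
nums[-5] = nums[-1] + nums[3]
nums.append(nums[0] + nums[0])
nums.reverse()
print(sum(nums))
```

nums[-3] = nums[0]*nums[0] = 8*8 = 64 → [8, 9, 64, 1, 8]
nums[-1] = 4 → [8, 9, 64, 1, 4]
nums[-1] = nums[0]-nums[3] = 8-1 = 7 → [8, 9, 64, 1, 7]
nums[1] = 7 → [8, 7, 64, 1, 7]
nums[-1] = 1 → [8, 7, 64, 1, 1]
nums[-5] = nums[-1]+nums[3] = 1+1 = 2 → [2, 7, 64, 1, 1]
append nums[0]+nums[0] = 2+2 = 4 → [2, 7, 64, 1, 1, 4]
reverse → [4, 1, 1, 64, 7, 2]
sum = 79

79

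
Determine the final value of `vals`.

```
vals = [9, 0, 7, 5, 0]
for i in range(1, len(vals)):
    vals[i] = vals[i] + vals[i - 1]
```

[9, 9, 16, 21, 21]

i=1: vals[1] = 0+9 = 9 → [9, 9, 7, 5, 0]
i=2: vals[2] = 7+9 = 16 → [9, 9, 16, 5, 0]
i=3: vals[3] = 5+16 = 21 → [9, 9, 16, 21, 0]
i=4: vals[4] = 0+21 = 21 → [9, 9, 16, 21, 21]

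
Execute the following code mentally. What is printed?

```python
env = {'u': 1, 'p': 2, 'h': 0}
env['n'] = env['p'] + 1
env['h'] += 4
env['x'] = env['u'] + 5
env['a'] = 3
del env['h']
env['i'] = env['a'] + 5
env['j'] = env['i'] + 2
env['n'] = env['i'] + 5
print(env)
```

env['n'] = env['p']+1 = 3 → {'u': 1, 'p': 2, 'h': 0, 'n': 3}
env['h'] = 0+4 = 4 → {'u': 1, 'p': 2, 'h': 4, 'n': 3}
env['x'] = env['u']+5 = 6 → {'u': 1, 'p': 2, 'h': 4, 'n': 3, 'x': 6}
env['a'] = 3 → {'u': 1, 'p': 2, 'h': 4, 'n': 3, 'x': 6, 'a': 3}
del 'h' → {'u': 1, 'p': 2, 'n': 3, 'x': 6, 'a': 3}
env['i'] = env['a']+5 = 8 → {'u': 1, 'p': 2, 'n': 3, 'x': 6, 'a': 3, 'i': 8}
env['j'] = env['i']+2 = 10 → {'u': 1, 'p': 2, 'n': 3, 'x': 6, 'a': 3, 'i': 8, 'j': 10}
env['n'] = env['i']+5 = 13 → {'u': 1, 'p': 2, 'n': 13, 'x': 6, 'a': 3, 'i': 8, 'j': 10}

{'u': 1, 'p': 2, 'n': 13, 'x': 6, 'a': 3, 'i': 8, 'j': 10}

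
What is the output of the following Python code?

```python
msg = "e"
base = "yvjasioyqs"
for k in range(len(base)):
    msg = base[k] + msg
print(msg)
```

k=0: prepend 'y' → 'ye'
k=1: prepend 'v' → 'vye'
k=2: prepend 'j' → 'jvye'
k=3: prepend 'a' → 'ajvye'
k=4: prepend 's' → 'sajvye'
k=5: prepend 'i' → 'isajvye'
k=6: prepend 'o' → 'oisajvye'
k=7: prepend 'y' → 'yoisajvye'
k=8: prepend 'q' → 'qyoisajvye'
k=9: prepend 's' → 'sqyoisajvye'

sqyoisajvye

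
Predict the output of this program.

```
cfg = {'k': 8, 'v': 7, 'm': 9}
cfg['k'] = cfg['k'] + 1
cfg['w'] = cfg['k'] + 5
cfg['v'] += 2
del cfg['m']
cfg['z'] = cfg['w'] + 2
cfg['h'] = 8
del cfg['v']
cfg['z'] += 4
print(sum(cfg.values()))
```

51

cfg['k'] = cfg['k']+1 = 9 → {'k': 9, 'v': 7, 'm': 9}
cfg['w'] = cfg['k']+5 = 14 → {'k': 9, 'v': 7, 'm': 9, 'w': 14}
cfg['v'] = 7+2 = 9 → {'k': 9, 'v': 9, 'm': 9, 'w': 14}
del 'm' → {'k': 9, 'v': 9, 'w': 14}
cfg['z'] = cfg['w']+2 = 16 → {'k': 9, 'v': 9, 'w': 14, 'z': 16}
cfg['h'] = 8 → {'k': 9, 'v': 9, 'w': 14, 'z': 16, 'h': 8}
del 'v' → {'k': 9, 'w': 14, 'z': 16, 'h': 8}
cfg['z'] = 16+4 = 20 → {'k': 9, 'w': 14, 'z': 20, 'h': 8}
sum of values = 51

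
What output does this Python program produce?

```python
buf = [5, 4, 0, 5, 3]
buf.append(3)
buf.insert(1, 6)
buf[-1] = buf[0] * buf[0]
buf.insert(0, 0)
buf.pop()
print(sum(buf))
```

23

append 3 → [5, 4, 0, 5, 3, 3]
insert 6 at 1 → [5, 6, 4, 0, 5, 3, 3]
buf[-1] = buf[0]*buf[0] = 5*5 = 25 → [5, 6, 4, 0, 5, 3, 25]
insert 0 at 0 → [0, 5, 6, 4, 0, 5, 3, 25]
pop() removes 25 → [0, 5, 6, 4, 0, 5, 3]
sum = 23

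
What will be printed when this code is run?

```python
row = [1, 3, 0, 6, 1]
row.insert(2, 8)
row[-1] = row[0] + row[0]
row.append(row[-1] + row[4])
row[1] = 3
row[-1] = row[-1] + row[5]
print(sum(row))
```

30

insert 8 at 2 → [1, 3, 8, 0, 6, 1]
row[-1] = row[0]+row[0] = 1+1 = 2 → [1, 3, 8, 0, 6, 2]
append row[-1]+row[4] = 2+6 = 8 → [1, 3, 8, 0, 6, 2, 8]
row[1] = 3 → [1, 3, 8, 0, 6, 2, 8]
row[-1] = row[-1]+row[5] = 8+2 = 10 → [1, 3, 8, 0, 6, 2, 10]
sum = 30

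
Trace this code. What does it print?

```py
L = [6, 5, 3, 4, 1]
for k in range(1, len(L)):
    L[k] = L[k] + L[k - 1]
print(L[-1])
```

19

k=1: L[1] = 5+6 = 11 → [6, 11, 3, 4, 1]
k=2: L[2] = 3+11 = 14 → [6, 11, 14, 4, 1]
k=3: L[3] = 4+14 = 18 → [6, 11, 14, 18, 1]
k=4: L[4] = 1+18 = 19 → [6, 11, 14, 18, 19]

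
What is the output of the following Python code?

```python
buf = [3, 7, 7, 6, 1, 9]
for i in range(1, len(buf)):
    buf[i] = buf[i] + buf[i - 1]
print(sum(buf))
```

110

i=1: buf[1] = 7+3 = 10 → [3, 10, 7, 6, 1, 9]
i=2: buf[2] = 7+10 = 17 → [3, 10, 17, 6, 1, 9]
i=3: buf[3] = 6+17 = 23 → [3, 10, 17, 23, 1, 9]
i=4: buf[4] = 1+23 = 24 → [3, 10, 17, 23, 24, 9]
i=5: buf[5] = 9+24 = 33 → [3, 10, 17, 23, 24, 33]
sum = 110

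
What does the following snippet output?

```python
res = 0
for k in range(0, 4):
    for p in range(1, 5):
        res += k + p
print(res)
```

64

k=0,p=1: res = 0+1 = 1
k=0,p=2: res = 1+2 = 3
k=0,p=3: res = 3+3 = 6
k=0,p=4: res = 6+4 = 10
k=1,p=1: res = 10+2 = 12
k=1,p=2: res = 12+3 = 15
k=1,p=3: res = 15+4 = 19
k=1,p=4: res = 19+5 = 24
k=2,p=1: res = 24+3 = 27
k=2,p=2: res = 27+4 = 31
k=2,p=3: res = 31+5 = 36
k=2,p=4: res = 36+6 = 42
k=3,p=1: res = 42+4 = 46
k=3,p=2: res = 46+5 = 51
k=3,p=3: res = 51+6 = 57
k=3,p=4: res = 57+7 = 64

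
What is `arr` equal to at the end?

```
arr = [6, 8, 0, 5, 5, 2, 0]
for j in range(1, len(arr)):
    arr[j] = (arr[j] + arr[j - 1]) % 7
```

j=1: arr[1] = (8+6)%7 = 0 → [6, 0, 0, 5, 5, 2, 0]
j=2: arr[2] = (0+0)%7 = 0 → [6, 0, 0, 5, 5, 2, 0]
j=3: arr[3] = (5+0)%7 = 5 → [6, 0, 0, 5, 5, 2, 0]
j=4: arr[4] = (5+5)%7 = 3 → [6, 0, 0, 5, 3, 2, 0]
j=5: arr[5] = (2+3)%7 = 5 → [6, 0, 0, 5, 3, 5, 0]
j=6: arr[6] = (0+5)%7 = 5 → [6, 0, 0, 5, 3, 5, 5]

[6, 0, 0, 5, 3, 5, 5]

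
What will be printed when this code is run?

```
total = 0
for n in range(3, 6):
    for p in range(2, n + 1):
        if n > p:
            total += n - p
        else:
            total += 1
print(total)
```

13

n=3,p=2: 3>2, total = 0+1 = 1
n=3,p=3: not 3>3, total = 1+1 = 2
n=4,p=2: 4>2, total = 2+2 = 4
n=4,p=3: 4>3, total = 4+1 = 5
n=4,p=4: not 4>4, total = 5+1 = 6
n=5,p=2: 5>2, total = 6+3 = 9
n=5,p=3: 5>3, total = 9+2 = 11
n=5,p=4: 5>4, total = 11+1 = 12
n=5,p=5: not 5>5, total = 12+1 = 13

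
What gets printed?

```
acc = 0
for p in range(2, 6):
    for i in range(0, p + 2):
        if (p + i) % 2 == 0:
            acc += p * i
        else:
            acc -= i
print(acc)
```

54

p=2,i=0: even sum, acc = 0+0 = 0
p=2,i=1: odd sum, acc = 0-1 = -1
p=2,i=2: even sum, acc = (-1)+4 = 3
p=2,i=3: odd sum, acc = 3-3 = 0
p=3,i=0: odd sum, acc = 0-0 = 0
p=3,i=1: even sum, acc = 0+3 = 3
p=3,i=2: odd sum, acc = 3-2 = 1
p=3,i=3: even sum, acc = 1+9 = 10
p=3,i=4: odd sum, acc = 10-4 = 6
p=4,i=0: even sum, acc = 6+0 = 6
p=4,i=1: odd sum, acc = 6-1 = 5
p=4,i=2: even sum, acc = 5+8 = 13
p=4,i=3: odd sum, acc = 13-3 = 10
p=4,i=4: even sum, acc = 10+16 = 26
p=4,i=5: odd sum, acc = 26-5 = 21
p=5,i=0: odd sum, acc = 21-0 = 21
p=5,i=1: even sum, acc = 21+5 = 26
p=5,i=2: odd sum, acc = 26-2 = 24
p=5,i=3: even sum, acc = 24+15 = 39
p=5,i=4: odd sum, acc = 39-4 = 35
p=5,i=5: even sum, acc = 35+25 = 60
p=5,i=6: odd sum, acc = 60-6 = 54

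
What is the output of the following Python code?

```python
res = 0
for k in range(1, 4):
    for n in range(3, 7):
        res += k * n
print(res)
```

k=1,n=3: res = 0+3 = 3
k=1,n=4: res = 3+4 = 7
k=1,n=5: res = 7+5 = 12
k=1,n=6: res = 12+6 = 18
k=2,n=3: res = 18+6 = 24
k=2,n=4: res = 24+8 = 32
k=2,n=5: res = 32+10 = 42
k=2,n=6: res = 42+12 = 54
k=3,n=3: res = 54+9 = 63
k=3,n=4: res = 63+12 = 75
k=3,n=5: res = 75+15 = 90
k=3,n=6: res = 90+18 = 108

108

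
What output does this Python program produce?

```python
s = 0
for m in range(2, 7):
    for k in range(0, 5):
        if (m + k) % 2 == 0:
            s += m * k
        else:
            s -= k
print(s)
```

m=2,k=0: even sum, s = 0+0 = 0
m=2,k=1: odd sum, s = 0-1 = -1
m=2,k=2: even sum, s = (-1)+4 = 3
m=2,k=3: odd sum, s = 3-3 = 0
m=2,k=4: even sum, s = 0+8 = 8
m=3,k=0: odd sum, s = 8-0 = 8
m=3,k=1: even sum, s = 8+3 = 11
m=3,k=2: odd sum, s = 11-2 = 9
m=3,k=3: even sum, s = 9+9 = 18
m=3,k=4: odd sum, s = 18-4 = 14
m=4,k=0: even sum, s = 14+0 = 14
m=4,k=1: odd sum, s = 14-1 = 13
m=4,k=2: even sum, s = 13+8 = 21
m=4,k=3: odd sum, s = 21-3 = 18
m=4,k=4: even sum, s = 18+16 = 34
m=5,k=0: odd sum, s = 34-0 = 34
m=5,k=1: even sum, s = 34+5 = 39
m=5,k=2: odd sum, s = 39-2 = 37
m=5,k=3: even sum, s = 37+15 = 52
m=5,k=4: odd sum, s = 52-4 = 48
m=6,k=0: even sum, s = 48+0 = 48
m=6,k=1: odd sum, s = 48-1 = 47
m=6,k=2: even sum, s = 47+12 = 59
m=6,k=3: odd sum, s = 59-3 = 56
m=6,k=4: even sum, s = 56+24 = 80

80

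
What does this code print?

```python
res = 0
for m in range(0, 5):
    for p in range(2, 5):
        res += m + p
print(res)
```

75

m=0,p=2: res = 0+2 = 2
m=0,p=3: res = 2+3 = 5
m=0,p=4: res = 5+4 = 9
m=1,p=2: res = 9+3 = 12
m=1,p=3: res = 12+4 = 16
m=1,p=4: res = 16+5 = 21
m=2,p=2: res = 21+4 = 25
m=2,p=3: res = 25+5 = 30
m=2,p=4: res = 30+6 = 36
m=3,p=2: res = 36+5 = 41
m=3,p=3: res = 41+6 = 47
m=3,p=4: res = 47+7 = 54
m=4,p=2: res = 54+6 = 60
m=4,p=3: res = 60+7 = 67
m=4,p=4: res = 67+8 = 75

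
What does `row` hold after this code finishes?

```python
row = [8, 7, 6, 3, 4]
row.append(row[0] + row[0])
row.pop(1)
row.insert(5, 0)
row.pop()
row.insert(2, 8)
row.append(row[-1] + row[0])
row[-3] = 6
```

append row[0]+row[0] = 8+8 = 16 → [8, 7, 6, 3, 4, 16]
pop(1) removes 7 → [8, 6, 3, 4, 16]
insert 0 at 5 → [8, 6, 3, 4, 16, 0]
pop() removes 0 → [8, 6, 3, 4, 16]
insert 8 at 2 → [8, 6, 8, 3, 4, 16]
append row[-1]+row[0] = 16+8 = 24 → [8, 6, 8, 3, 4, 16, 24]
row[-3] = 6 → [8, 6, 8, 3, 6, 16, 24]

[8, 6, 8, 3, 6, 16, 24]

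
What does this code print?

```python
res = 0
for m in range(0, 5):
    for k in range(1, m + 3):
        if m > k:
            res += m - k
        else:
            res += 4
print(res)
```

m=0,k=1: not 0>1, res = 0+4 = 4
m=0,k=2: not 0>2, res = 4+4 = 8
m=1,k=1: not 1>1, res = 8+4 = 12
m=1,k=2: not 1>2, res = 12+4 = 16
m=1,k=3: not 1>3, res = 16+4 = 20
m=2,k=1: 2>1, res = 20+1 = 21
m=2,k=2: not 2>2, res = 21+4 = 25
m=2,k=3: not 2>3, res = 25+4 = 29
m=2,k=4: not 2>4, res = 29+4 = 33
m=3,k=1: 3>1, res = 33+2 = 35
m=3,k=2: 3>2, res = 35+1 = 36
m=3,k=3: not 3>3, res = 36+4 = 40
m=3,k=4: not 3>4, res = 40+4 = 44
m=3,k=5: not 3>5, res = 44+4 = 48
m=4,k=1: 4>1, res = 48+3 = 51
m=4,k=2: 4>2, res = 51+2 = 53
m=4,k=3: 4>3, res = 53+1 = 54
m=4,k=4: not 4>4, res = 54+4 = 58
m=4,k=5: not 4>5, res = 58+4 = 62
m=4,k=6: not 4>6, res = 62+4 = 66

66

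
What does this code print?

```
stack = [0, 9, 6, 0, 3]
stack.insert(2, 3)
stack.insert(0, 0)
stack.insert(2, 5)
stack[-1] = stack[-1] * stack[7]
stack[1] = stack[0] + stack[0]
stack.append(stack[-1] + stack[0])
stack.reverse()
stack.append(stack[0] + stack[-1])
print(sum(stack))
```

insert 3 at 2 → [0, 9, 3, 6, 0, 3]
insert 0 at 0 → [0, 0, 9, 3, 6, 0, 3]
insert 5 at 2 → [0, 0, 5, 9, 3, 6, 0, 3]
stack[-1] = stack[-1]*stack[7] = 3*3 = 9 → [0, 0, 5, 9, 3, 6, 0, 9]
stack[1] = stack[0]+stack[0] = 0+0 = 0 → [0, 0, 5, 9, 3, 6, 0, 9]
append stack[-1]+stack[0] = 9+0 = 9 → [0, 0, 5, 9, 3, 6, 0, 9, 9]
reverse → [9, 9, 0, 6, 3, 9, 5, 0, 0]
append stack[0]+stack[-1] = 9+0 = 9 → [9, 9, 0, 6, 3, 9, 5, 0, 0, 9]
sum = 50

50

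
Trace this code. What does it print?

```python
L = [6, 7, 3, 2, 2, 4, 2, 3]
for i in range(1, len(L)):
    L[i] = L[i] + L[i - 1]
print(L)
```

i=1: L[1] = 7+6 = 13 → [6, 13, 3, 2, 2, 4, 2, 3]
i=2: L[2] = 3+13 = 16 → [6, 13, 16, 2, 2, 4, 2, 3]
i=3: L[3] = 2+16 = 18 → [6, 13, 16, 18, 2, 4, 2, 3]
i=4: L[4] = 2+18 = 20 → [6, 13, 16, 18, 20, 4, 2, 3]
i=5: L[5] = 4+20 = 24 → [6, 13, 16, 18, 20, 24, 2, 3]
i=6: L[6] = 2+24 = 26 → [6, 13, 16, 18, 20, 24, 26, 3]
i=7: L[7] = 3+26 = 29 → [6, 13, 16, 18, 20, 24, 26, 29]

[6, 13, 16, 18, 20, 24, 26, 29]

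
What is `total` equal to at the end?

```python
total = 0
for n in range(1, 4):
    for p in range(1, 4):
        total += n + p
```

n=1,p=1: total = 0+2 = 2
n=1,p=2: total = 2+3 = 5
n=1,p=3: total = 5+4 = 9
n=2,p=1: total = 9+3 = 12
n=2,p=2: total = 12+4 = 16
n=2,p=3: total = 16+5 = 21
n=3,p=1: total = 21+4 = 25
n=3,p=2: total = 25+5 = 30
n=3,p=3: total = 30+6 = 36

36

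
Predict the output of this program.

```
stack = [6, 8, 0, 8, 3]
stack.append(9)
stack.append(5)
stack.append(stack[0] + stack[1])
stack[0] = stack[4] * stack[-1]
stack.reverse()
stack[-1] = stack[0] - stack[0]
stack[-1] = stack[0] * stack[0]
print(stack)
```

[14, 5, 9, 3, 8, 0, 8, 196]

append 9 → [6, 8, 0, 8, 3, 9]
append 5 → [6, 8, 0, 8, 3, 9, 5]
append stack[0]+stack[1] = 6+8 = 14 → [6, 8, 0, 8, 3, 9, 5, 14]
stack[0] = stack[4]*stack[-1] = 3*14 = 42 → [42, 8, 0, 8, 3, 9, 5, 14]
reverse → [14, 5, 9, 3, 8, 0, 8, 42]
stack[-1] = stack[0]-stack[0] = 14-14 = 0 → [14, 5, 9, 3, 8, 0, 8, 0]
stack[-1] = stack[0]*stack[0] = 14*14 = 196 → [14, 5, 9, 3, 8, 0, 8, 196]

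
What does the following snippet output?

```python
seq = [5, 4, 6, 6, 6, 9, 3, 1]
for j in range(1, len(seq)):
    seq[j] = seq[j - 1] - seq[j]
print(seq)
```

[5, 1, -5, -11, -17, -26, -29, -30]

j=1: seq[1] = 5-4 = 1 → [5, 1, 6, 6, 6, 9, 3, 1]
j=2: seq[2] = 1-6 = -5 → [5, 1, -5, 6, 6, 9, 3, 1]
j=3: seq[3] = (-5)-6 = -11 → [5, 1, -5, -11, 6, 9, 3, 1]
j=4: seq[4] = (-11)-6 = -17 → [5, 1, -5, -11, -17, 9, 3, 1]
j=5: seq[5] = (-17)-9 = -26 → [5, 1, -5, -11, -17, -26, 3, 1]
j=6: seq[6] = (-26)-3 = -29 → [5, 1, -5, -11, -17, -26, -29, 1]
j=7: seq[7] = (-29)-1 = -30 → [5, 1, -5, -11, -17, -26, -29, -30]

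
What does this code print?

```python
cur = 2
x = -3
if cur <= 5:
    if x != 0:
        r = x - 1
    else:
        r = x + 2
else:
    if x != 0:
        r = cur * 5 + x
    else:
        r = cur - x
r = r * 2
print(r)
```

cur=2, x=-3
cur <= 5 is True; x != 0 is True
→ r = x - 1 = -4
r = (-4)*2 = -8

-8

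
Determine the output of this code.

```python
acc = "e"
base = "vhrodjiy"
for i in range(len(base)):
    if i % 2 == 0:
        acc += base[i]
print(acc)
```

i=0: add 'v' → 'ev'
i=1: skip
i=2: add 'r' → 'evr'
i=3: skip
i=4: add 'd' → 'evrd'
i=5: skip
i=6: add 'i' → 'evrdi'
i=7: skip

evrdi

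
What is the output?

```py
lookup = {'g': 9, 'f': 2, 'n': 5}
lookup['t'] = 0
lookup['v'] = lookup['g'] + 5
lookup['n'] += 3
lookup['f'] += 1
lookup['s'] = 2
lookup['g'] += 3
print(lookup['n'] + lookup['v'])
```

22

lookup['t'] = 0 → {'g': 9, 'f': 2, 'n': 5, 't': 0}
lookup['v'] = lookup['g']+5 = 14 → {'g': 9, 'f': 2, 'n': 5, 't': 0, 'v': 14}
lookup['n'] = 5+3 = 8 → {'g': 9, 'f': 2, 'n': 8, 't': 0, 'v': 14}
lookup['f'] = 2+1 = 3 → {'g': 9, 'f': 3, 'n': 8, 't': 0, 'v': 14}
lookup['s'] = 2 → {'g': 9, 'f': 3, 'n': 8, 't': 0, 'v': 14, 's': 2}
lookup['g'] = 9+3 = 12 → {'g': 12, 'f': 3, 'n': 8, 't': 0, 'v': 14, 's': 2}
lookup['n']+lookup['v'] = 8+14 = 22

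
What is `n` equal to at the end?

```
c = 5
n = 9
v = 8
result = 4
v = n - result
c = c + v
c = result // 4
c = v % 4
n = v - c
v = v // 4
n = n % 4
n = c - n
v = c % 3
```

v = 9-4 = 5
c = 5+5 = 10
c = 4//4 = 1
c = 5%4 = 1
n = 5-1 = 4
v = 5//4 = 1
n = 4%4 = 0
n = 1-0 = 1
v = 1%3 = 1

1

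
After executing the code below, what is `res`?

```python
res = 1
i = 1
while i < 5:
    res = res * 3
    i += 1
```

81

i=1: res = 1*3 = 3
i=2: res = 3*3 = 9
i=3: res = 9*3 = 27
i=4: res = 27*3 = 81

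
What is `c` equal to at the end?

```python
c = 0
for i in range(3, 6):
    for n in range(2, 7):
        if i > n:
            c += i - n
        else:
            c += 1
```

i=3,n=2: 3>2, c = 0+1 = 1
i=3,n=3: not 3>3, c = 1+1 = 2
i=3,n=4: not 3>4, c = 2+1 = 3
i=3,n=5: not 3>5, c = 3+1 = 4
i=3,n=6: not 3>6, c = 4+1 = 5
i=4,n=2: 4>2, c = 5+2 = 7
i=4,n=3: 4>3, c = 7+1 = 8
i=4,n=4: not 4>4, c = 8+1 = 9
i=4,n=5: not 4>5, c = 9+1 = 10
i=4,n=6: not 4>6, c = 10+1 = 11
i=5,n=2: 5>2, c = 11+3 = 14
i=5,n=3: 5>3, c = 14+2 = 16
i=5,n=4: 5>4, c = 16+1 = 17
i=5,n=5: not 5>5, c = 17+1 = 18
i=5,n=6: not 5>6, c = 18+1 = 19

19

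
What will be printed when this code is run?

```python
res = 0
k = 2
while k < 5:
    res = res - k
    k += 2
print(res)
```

-6

k=2: res = 0-2 = -2
k=4: res = (-2)-4 = -6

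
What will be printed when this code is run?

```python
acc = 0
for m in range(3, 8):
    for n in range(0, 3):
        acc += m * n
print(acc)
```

75

m=3,n=0: acc = 0+0 = 0
m=3,n=1: acc = 0+3 = 3
m=3,n=2: acc = 3+6 = 9
m=4,n=0: acc = 9+0 = 9
m=4,n=1: acc = 9+4 = 13
m=4,n=2: acc = 13+8 = 21
m=5,n=0: acc = 21+0 = 21
m=5,n=1: acc = 21+5 = 26
m=5,n=2: acc = 26+10 = 36
m=6,n=0: acc = 36+0 = 36
m=6,n=1: acc = 36+6 = 42
m=6,n=2: acc = 42+12 = 54
m=7,n=0: acc = 54+0 = 54
m=7,n=1: acc = 54+7 = 61
m=7,n=2: acc = 61+14 = 75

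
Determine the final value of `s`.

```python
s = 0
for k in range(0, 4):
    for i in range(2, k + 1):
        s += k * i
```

19

k=2,i=2: s = 0+4 = 4
k=3,i=2: s = 4+6 = 10
k=3,i=3: s = 10+9 = 19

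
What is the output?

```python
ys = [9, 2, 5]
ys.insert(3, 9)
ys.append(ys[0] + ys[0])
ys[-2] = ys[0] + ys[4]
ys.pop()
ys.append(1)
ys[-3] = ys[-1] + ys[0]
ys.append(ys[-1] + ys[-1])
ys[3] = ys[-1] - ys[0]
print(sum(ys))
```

insert 9 at 3 → [9, 2, 5, 9]
append ys[0]+ys[0] = 9+9 = 18 → [9, 2, 5, 9, 18]
ys[-2] = ys[0]+ys[4] = 9+18 = 27 → [9, 2, 5, 27, 18]
pop() removes 18 → [9, 2, 5, 27]
append 1 → [9, 2, 5, 27, 1]
ys[-3] = ys[-1]+ys[0] = 1+9 = 10 → [9, 2, 10, 27, 1]
append ys[-1]+ys[-1] = 1+1 = 2 → [9, 2, 10, 27, 1, 2]
ys[3] = ys[-1]-ys[0] = 2-9 = -7 → [9, 2, 10, -7, 1, 2]
sum = 17

17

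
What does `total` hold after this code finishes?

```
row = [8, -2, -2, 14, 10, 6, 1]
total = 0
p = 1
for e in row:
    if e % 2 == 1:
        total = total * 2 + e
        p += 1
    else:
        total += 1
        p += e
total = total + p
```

e=8: not odd, total = 0+1 = 1; p=9
e=-2: not odd, total = 1+1 = 2; p=7
e=-2: not odd, total = 2+1 = 3; p=5
e=14: not odd, total = 3+1 = 4; p=19
e=10: not odd, total = 4+1 = 5; p=29
e=6: not odd, total = 5+1 = 6; p=35
e=1: odd, total = 6*2+1 = 13; p=36
total+p = 13+36 = 49

49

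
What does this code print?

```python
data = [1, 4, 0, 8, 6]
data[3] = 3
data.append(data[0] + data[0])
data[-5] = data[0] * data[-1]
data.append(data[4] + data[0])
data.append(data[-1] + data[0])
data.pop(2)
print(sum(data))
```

29

data[3] = 3 → [1, 4, 0, 3, 6]
append data[0]+data[0] = 1+1 = 2 → [1, 4, 0, 3, 6, 2]
data[-5] = data[0]*data[-1] = 1*2 = 2 → [1, 2, 0, 3, 6, 2]
append data[4]+data[0] = 6+1 = 7 → [1, 2, 0, 3, 6, 2, 7]
append data[-1]+data[0] = 7+1 = 8 → [1, 2, 0, 3, 6, 2, 7, 8]
pop(2) removes 0 → [1, 2, 3, 6, 2, 7, 8]
sum = 29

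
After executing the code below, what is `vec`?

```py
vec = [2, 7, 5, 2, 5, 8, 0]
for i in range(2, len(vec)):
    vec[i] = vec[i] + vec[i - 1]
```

i=2: vec[2] = 5+7 = 12 → [2, 7, 12, 2, 5, 8, 0]
i=3: vec[3] = 2+12 = 14 → [2, 7, 12, 14, 5, 8, 0]
i=4: vec[4] = 5+14 = 19 → [2, 7, 12, 14, 19, 8, 0]
i=5: vec[5] = 8+19 = 27 → [2, 7, 12, 14, 19, 27, 0]
i=6: vec[6] = 0+27 = 27 → [2, 7, 12, 14, 19, 27, 27]

[2, 7, 12, 14, 19, 27, 27]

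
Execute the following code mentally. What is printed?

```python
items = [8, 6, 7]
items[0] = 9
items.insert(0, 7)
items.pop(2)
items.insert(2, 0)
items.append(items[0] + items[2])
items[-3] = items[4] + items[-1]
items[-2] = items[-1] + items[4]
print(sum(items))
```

51

items[0] = 9 → [9, 6, 7]
insert 7 at 0 → [7, 9, 6, 7]
pop(2) removes 6 → [7, 9, 7]
insert 0 at 2 → [7, 9, 0, 7]
append items[0]+items[2] = 7+0 = 7 → [7, 9, 0, 7, 7]
items[-3] = items[4]+items[-1] = 7+7 = 14 → [7, 9, 14, 7, 7]
items[-2] = items[-1]+items[4] = 7+7 = 14 → [7, 9, 14, 14, 7]
sum = 51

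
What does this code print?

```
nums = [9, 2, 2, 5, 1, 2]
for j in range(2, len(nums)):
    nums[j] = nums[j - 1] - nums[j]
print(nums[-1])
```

j=2: nums[2] = 2-2 = 0 → [9, 2, 0, 5, 1, 2]
j=3: nums[3] = 0-5 = -5 → [9, 2, 0, -5, 1, 2]
j=4: nums[4] = (-5)-1 = -6 → [9, 2, 0, -5, -6, 2]
j=5: nums[5] = (-6)-2 = -8 → [9, 2, 0, -5, -6, -8]

-8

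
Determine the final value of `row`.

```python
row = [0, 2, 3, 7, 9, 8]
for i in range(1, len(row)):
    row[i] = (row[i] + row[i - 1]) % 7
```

i=1: row[1] = (2+0)%7 = 2 → [0, 2, 3, 7, 9, 8]
i=2: row[2] = (3+2)%7 = 5 → [0, 2, 5, 7, 9, 8]
i=3: row[3] = (7+5)%7 = 5 → [0, 2, 5, 5, 9, 8]
i=4: row[4] = (9+5)%7 = 0 → [0, 2, 5, 5, 0, 8]
i=5: row[5] = (8+0)%7 = 1 → [0, 2, 5, 5, 0, 1]

[0, 2, 5, 5, 0, 1]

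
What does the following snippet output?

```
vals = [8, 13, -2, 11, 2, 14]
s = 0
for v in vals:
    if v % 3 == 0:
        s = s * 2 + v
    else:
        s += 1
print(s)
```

6

v=8: not %3==0, s = 0+1 = 1
v=13: not %3==0, s = 1+1 = 2
v=-2: not %3==0, s = 2+1 = 3
v=11: not %3==0, s = 3+1 = 4
v=2: not %3==0, s = 4+1 = 5
v=14: not %3==0, s = 5+1 = 6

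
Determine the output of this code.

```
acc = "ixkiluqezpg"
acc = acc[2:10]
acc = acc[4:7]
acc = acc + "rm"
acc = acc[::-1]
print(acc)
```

mrzeq

slice [2:10] → 'kiluqezp'
slice [4:7] → 'qez'
+ 'rm' → 'qezrm'
reverse → 'mrzeq'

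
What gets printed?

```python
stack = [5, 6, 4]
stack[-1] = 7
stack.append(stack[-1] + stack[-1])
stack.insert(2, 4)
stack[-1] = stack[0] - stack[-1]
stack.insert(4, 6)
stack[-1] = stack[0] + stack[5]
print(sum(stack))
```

stack[-1] = 7 → [5, 6, 7]
append stack[-1]+stack[-1] = 7+7 = 14 → [5, 6, 7, 14]
insert 4 at 2 → [5, 6, 4, 7, 14]
stack[-1] = stack[0]-stack[-1] = 5-14 = -9 → [5, 6, 4, 7, -9]
insert 6 at 4 → [5, 6, 4, 7, 6, -9]
stack[-1] = stack[0]+stack[5] = 5+(-9) = -4 → [5, 6, 4, 7, 6, -4]
sum = 24

24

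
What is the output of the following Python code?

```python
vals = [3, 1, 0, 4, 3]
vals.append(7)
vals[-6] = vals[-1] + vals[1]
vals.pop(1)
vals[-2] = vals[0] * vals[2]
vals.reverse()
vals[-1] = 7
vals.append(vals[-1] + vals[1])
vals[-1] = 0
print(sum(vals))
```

append 7 → [3, 1, 0, 4, 3, 7]
vals[-6] = vals[-1]+vals[1] = 7+1 = 8 → [8, 1, 0, 4, 3, 7]
pop(1) removes 1 → [8, 0, 4, 3, 7]
vals[-2] = vals[0]*vals[2] = 8*4 = 32 → [8, 0, 4, 32, 7]
reverse → [7, 32, 4, 0, 8]
vals[-1] = 7 → [7, 32, 4, 0, 7]
append vals[-1]+vals[1] = 7+32 = 39 → [7, 32, 4, 0, 7, 39]
vals[-1] = 0 → [7, 32, 4, 0, 7, 0]
sum = 50

50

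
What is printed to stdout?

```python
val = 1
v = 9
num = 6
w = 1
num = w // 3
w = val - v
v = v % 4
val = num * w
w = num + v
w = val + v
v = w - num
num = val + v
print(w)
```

num = 1//3 = 0
w = 1-9 = -8
v = 9%4 = 1
val = 0*(-8) = 0
w = 0+1 = 1
w = 0+1 = 1
v = 1-0 = 1
num = 0+1 = 1

1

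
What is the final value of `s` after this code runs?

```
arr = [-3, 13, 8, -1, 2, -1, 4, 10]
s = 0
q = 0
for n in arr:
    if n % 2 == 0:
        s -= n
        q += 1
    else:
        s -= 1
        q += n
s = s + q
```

n=-3: not even, s = 0-1 = -1; q=-3
n=13: not even, s = (-1)-1 = -2; q=10
n=8: even, s = (-2)-8 = -10; q=11
n=-1: not even, s = (-10)-1 = -11; q=10
n=2: even, s = (-11)-2 = -13; q=11
n=-1: not even, s = (-13)-1 = -14; q=10
n=4: even, s = (-14)-4 = -18; q=11
n=10: even, s = (-18)-10 = -28; q=12
s+q = (-28)+12 = -16

-16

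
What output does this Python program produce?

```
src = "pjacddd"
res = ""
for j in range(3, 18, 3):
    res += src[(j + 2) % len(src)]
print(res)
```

djdpc

j=3: add src[5]='d' → 'd'
j=6: add src[1]='j' → 'dj'
j=9: add src[4]='d' → 'djd'
j=12: add src[0]='p' → 'djdp'
j=15: add src[3]='c' → 'djdpc'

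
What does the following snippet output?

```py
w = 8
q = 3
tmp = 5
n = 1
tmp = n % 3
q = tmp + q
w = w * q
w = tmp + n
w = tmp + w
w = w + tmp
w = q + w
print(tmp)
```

tmp = 1%3 = 1
q = 1+3 = 4
w = 8*4 = 32
w = 1+1 = 2
w = 1+2 = 3
w = 3+1 = 4
w = 4+4 = 8

1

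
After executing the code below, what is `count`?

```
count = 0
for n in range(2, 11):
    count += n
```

54

n=2: count = 0+2 = 2
n=3: count = 2+3 = 5
n=4: count = 5+4 = 9
n=5: count = 9+5 = 14
n=6: count = 14+6 = 20
n=7: count = 20+7 = 27
n=8: count = 27+8 = 35
n=9: count = 35+9 = 44
n=10: count = 44+10 = 54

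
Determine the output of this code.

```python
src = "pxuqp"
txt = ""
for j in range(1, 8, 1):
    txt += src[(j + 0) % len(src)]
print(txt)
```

xuqppxu

j=1: add src[1]='x' → 'x'
j=2: add src[2]='u' → 'xu'
j=3: add src[3]='q' → 'xuq'
j=4: add src[4]='p' → 'xuqp'
j=5: add src[0]='p' → 'xuqpp'
j=6: add src[1]='x' → 'xuqppx'
j=7: add src[2]='u' → 'xuqppxu'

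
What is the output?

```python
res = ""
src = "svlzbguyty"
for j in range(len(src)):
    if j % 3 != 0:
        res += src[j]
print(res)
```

j=0: skip
j=1: add 'v' → 'v'
j=2: add 'l' → 'vl'
j=3: skip
j=4: add 'b' → 'vlb'
j=5: add 'g' → 'vlbg'
j=6: skip
j=7: add 'y' → 'vlbgy'
j=8: add 't' → 'vlbgyt'
j=9: skip

vlbgyt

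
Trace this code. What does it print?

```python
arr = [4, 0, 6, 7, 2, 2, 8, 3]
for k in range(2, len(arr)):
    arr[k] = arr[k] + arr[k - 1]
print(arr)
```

[4, 0, 6, 13, 15, 17, 25, 28]

k=2: arr[2] = 6+0 = 6 → [4, 0, 6, 7, 2, 2, 8, 3]
k=3: arr[3] = 7+6 = 13 → [4, 0, 6, 13, 2, 2, 8, 3]
k=4: arr[4] = 2+13 = 15 → [4, 0, 6, 13, 15, 2, 8, 3]
k=5: arr[5] = 2+15 = 17 → [4, 0, 6, 13, 15, 17, 8, 3]
k=6: arr[6] = 8+17 = 25 → [4, 0, 6, 13, 15, 17, 25, 3]
k=7: arr[7] = 3+25 = 28 → [4, 0, 6, 13, 15, 17, 25, 28]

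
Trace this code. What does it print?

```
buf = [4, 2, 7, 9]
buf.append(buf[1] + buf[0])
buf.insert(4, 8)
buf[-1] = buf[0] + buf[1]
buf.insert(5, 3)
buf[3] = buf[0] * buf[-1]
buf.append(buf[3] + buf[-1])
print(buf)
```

[4, 2, 7, 24, 8, 3, 6, 30]

append buf[1]+buf[0] = 2+4 = 6 → [4, 2, 7, 9, 6]
insert 8 at 4 → [4, 2, 7, 9, 8, 6]
buf[-1] = buf[0]+buf[1] = 4+2 = 6 → [4, 2, 7, 9, 8, 6]
insert 3 at 5 → [4, 2, 7, 9, 8, 3, 6]
buf[3] = buf[0]*buf[-1] = 4*6 = 24 → [4, 2, 7, 24, 8, 3, 6]
append buf[3]+buf[-1] = 24+6 = 30 → [4, 2, 7, 24, 8, 3, 6, 30]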